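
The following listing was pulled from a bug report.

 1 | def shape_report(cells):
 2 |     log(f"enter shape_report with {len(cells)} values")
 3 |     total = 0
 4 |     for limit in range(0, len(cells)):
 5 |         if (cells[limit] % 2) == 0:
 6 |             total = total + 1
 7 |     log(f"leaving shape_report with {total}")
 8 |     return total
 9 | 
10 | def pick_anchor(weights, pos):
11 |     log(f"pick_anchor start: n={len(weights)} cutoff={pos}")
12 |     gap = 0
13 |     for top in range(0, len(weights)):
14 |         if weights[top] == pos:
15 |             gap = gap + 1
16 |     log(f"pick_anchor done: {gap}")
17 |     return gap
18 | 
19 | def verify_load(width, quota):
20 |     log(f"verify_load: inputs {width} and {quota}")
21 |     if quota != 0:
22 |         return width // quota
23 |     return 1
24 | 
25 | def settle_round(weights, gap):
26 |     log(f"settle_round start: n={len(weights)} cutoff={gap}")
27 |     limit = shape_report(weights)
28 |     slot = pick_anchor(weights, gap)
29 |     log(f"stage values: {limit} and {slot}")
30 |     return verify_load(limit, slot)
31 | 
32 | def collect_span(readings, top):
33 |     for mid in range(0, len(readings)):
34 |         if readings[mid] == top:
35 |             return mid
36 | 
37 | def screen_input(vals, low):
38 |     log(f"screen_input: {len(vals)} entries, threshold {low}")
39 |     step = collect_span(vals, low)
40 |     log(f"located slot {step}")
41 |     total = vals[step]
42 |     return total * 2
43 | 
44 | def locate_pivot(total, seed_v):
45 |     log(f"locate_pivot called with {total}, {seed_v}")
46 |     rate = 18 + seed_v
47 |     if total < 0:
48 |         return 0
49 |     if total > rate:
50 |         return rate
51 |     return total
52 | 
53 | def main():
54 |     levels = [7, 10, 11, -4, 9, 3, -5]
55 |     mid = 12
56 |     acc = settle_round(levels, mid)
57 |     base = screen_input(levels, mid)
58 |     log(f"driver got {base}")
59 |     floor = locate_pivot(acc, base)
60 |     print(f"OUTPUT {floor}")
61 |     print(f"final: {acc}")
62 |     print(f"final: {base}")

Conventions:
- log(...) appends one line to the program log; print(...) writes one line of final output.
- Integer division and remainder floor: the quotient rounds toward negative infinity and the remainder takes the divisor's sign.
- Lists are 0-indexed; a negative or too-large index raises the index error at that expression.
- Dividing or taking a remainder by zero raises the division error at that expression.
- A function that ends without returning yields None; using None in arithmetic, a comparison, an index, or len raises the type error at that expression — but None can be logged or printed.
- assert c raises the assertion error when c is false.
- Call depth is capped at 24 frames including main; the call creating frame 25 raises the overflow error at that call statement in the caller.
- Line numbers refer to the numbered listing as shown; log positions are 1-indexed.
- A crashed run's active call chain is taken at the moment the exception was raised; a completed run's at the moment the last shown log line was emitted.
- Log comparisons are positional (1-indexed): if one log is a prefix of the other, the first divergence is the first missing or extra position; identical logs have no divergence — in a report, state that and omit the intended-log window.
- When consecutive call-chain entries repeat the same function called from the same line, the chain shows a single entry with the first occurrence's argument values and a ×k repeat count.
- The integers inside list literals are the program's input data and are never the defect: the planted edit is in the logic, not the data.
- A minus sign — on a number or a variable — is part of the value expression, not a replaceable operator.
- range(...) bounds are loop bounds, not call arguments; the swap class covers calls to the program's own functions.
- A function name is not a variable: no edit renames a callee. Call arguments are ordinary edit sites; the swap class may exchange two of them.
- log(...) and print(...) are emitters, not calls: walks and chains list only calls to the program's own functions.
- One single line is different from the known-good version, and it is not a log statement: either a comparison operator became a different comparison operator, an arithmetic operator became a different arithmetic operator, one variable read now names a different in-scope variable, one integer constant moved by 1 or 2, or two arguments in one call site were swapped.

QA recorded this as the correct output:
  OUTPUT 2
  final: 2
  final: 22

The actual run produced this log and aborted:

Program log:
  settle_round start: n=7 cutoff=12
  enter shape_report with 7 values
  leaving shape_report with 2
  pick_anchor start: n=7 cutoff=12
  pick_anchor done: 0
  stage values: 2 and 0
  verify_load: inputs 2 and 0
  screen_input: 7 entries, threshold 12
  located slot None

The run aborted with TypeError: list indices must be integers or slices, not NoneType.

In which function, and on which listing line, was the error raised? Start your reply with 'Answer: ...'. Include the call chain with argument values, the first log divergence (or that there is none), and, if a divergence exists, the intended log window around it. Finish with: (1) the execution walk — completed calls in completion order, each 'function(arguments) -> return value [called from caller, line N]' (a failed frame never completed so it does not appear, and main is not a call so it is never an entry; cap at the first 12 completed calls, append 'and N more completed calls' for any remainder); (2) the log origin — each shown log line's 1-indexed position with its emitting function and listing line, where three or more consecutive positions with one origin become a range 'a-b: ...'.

Answer: the error was raised in screen_input, line 41.
The tell: At log position 1 the runs split — shown 'settle_round start: n=7 cutoff=12', but the working version logs 'settle_round start: n=7 cutoff=11'.
Call chain: main -> screen_input([7, 10, 11, -4, 9, 3, -5], 12) (called at line 57).
First divergence: at position 1 the run shows 'settle_round start: n=7 cutoff=12' where the working version logs 'settle_round start: n=7 cutoff=11'.
Intended log window:
  1: settle_round start: n=7 cutoff=11
  2: enter shape_report with 7 values
Execution walk:
  shape_report([7, 10, 11, -4, 9, 3, -5]) -> 2  [called from settle_round, line 27]
  pick_anchor([7, 10, 11, -4, 9, 3, -5], 12) -> 0  [called from settle_round, line 28]
  verify_load(2, 0) -> 1  [called from settle_round, line 30]
  settle_round([7, 10, 11, -4, 9, 3, -5], 12) -> 1  [called from main, line 56]
  collect_span([7, 10, 11, -4, 9, 3, -5], 12) -> None  [called from screen_input, line 39]
Log origins:
  1: emitted by settle_round (line 26)
  2: emitted by shape_report (line 2)
  3: emitted by shape_report (line 7)
  4: emitted by pick_anchor (line 11)
  5: emitted by pick_anchor (line 16)
  6: emitted by settle_round (line 29)
  7: emitted by verify_load (line 20)
  8: emitted by screen_input (line 38)
  9: emitted by screen_input (line 40)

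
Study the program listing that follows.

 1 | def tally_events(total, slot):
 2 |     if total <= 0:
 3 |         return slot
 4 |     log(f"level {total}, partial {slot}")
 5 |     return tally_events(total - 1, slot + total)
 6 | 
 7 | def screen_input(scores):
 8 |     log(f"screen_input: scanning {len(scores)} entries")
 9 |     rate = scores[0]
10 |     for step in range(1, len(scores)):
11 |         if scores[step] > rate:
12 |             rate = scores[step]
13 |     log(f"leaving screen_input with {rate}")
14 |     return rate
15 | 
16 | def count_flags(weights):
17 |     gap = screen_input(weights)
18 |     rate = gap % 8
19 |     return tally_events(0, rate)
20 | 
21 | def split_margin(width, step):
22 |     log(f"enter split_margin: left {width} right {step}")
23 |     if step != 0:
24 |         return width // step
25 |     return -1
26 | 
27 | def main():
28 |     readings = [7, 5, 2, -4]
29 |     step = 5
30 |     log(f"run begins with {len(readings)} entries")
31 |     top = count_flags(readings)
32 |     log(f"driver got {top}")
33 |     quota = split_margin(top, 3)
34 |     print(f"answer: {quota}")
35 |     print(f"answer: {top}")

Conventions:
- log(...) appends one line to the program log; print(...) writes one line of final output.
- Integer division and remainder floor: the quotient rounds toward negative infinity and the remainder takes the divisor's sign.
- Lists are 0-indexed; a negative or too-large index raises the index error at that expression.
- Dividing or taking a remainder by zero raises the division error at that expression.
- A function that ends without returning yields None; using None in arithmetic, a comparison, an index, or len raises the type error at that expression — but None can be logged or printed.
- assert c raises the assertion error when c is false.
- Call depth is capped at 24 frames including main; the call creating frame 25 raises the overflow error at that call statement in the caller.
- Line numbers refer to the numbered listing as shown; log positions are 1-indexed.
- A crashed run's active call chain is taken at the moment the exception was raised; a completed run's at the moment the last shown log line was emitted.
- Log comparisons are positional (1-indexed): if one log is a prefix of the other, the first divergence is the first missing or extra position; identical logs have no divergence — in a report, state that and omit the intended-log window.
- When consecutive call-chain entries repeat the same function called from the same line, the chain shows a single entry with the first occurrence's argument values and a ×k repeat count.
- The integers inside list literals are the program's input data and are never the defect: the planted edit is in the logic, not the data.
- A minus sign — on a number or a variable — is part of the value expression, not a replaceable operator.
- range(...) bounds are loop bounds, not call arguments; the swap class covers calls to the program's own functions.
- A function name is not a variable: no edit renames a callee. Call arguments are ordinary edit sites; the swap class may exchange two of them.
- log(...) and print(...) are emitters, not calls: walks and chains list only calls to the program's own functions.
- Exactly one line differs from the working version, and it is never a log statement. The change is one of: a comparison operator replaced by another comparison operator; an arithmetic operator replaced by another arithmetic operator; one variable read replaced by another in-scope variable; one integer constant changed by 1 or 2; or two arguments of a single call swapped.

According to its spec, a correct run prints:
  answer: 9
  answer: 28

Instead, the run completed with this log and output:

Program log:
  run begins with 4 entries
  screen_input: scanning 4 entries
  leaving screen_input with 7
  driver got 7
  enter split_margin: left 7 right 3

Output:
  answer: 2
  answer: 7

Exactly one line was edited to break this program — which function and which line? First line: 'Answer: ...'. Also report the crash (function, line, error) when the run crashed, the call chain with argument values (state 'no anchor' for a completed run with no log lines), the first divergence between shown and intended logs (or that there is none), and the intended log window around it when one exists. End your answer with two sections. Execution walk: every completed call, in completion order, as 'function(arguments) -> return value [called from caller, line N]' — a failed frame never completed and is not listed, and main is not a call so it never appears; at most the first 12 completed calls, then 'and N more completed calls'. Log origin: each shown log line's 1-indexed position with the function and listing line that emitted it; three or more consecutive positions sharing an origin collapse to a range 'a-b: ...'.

Answer: the defect is in count_flags at line 19.
Core observation: At log position 4 the runs split — shown 'driver got 7', but the working version logs 'level 7, partial 0'.
Call chain: main -> split_margin(7, 3) (called at line 33).
First divergence: position 4; shown 'driver got 7' vs intended 'level 7, partial 0'.
Intended log window:
  2: screen_input: scanning 4 entries
  3: leaving screen_input with 7
  4: level 7, partial 0
  5: level 6, partial 7
Execution walk:
  screen_input([7, 5, 2, -4]) -> 7  [called from count_flags, line 17]
  tally_events(0, 7) -> 7  [called from count_flags, line 19]
  count_flags([7, 5, 2, -4]) -> 7  [called from main, line 31]
  split_margin(7, 3) -> 2  [called from main, line 33]
Origin of each log line:
  1: logged in main at line 30
  2: logged in screen_input at line 8
  3: logged in screen_input at line 13
  4: logged in main at line 32
  5: logged in split_margin at line 22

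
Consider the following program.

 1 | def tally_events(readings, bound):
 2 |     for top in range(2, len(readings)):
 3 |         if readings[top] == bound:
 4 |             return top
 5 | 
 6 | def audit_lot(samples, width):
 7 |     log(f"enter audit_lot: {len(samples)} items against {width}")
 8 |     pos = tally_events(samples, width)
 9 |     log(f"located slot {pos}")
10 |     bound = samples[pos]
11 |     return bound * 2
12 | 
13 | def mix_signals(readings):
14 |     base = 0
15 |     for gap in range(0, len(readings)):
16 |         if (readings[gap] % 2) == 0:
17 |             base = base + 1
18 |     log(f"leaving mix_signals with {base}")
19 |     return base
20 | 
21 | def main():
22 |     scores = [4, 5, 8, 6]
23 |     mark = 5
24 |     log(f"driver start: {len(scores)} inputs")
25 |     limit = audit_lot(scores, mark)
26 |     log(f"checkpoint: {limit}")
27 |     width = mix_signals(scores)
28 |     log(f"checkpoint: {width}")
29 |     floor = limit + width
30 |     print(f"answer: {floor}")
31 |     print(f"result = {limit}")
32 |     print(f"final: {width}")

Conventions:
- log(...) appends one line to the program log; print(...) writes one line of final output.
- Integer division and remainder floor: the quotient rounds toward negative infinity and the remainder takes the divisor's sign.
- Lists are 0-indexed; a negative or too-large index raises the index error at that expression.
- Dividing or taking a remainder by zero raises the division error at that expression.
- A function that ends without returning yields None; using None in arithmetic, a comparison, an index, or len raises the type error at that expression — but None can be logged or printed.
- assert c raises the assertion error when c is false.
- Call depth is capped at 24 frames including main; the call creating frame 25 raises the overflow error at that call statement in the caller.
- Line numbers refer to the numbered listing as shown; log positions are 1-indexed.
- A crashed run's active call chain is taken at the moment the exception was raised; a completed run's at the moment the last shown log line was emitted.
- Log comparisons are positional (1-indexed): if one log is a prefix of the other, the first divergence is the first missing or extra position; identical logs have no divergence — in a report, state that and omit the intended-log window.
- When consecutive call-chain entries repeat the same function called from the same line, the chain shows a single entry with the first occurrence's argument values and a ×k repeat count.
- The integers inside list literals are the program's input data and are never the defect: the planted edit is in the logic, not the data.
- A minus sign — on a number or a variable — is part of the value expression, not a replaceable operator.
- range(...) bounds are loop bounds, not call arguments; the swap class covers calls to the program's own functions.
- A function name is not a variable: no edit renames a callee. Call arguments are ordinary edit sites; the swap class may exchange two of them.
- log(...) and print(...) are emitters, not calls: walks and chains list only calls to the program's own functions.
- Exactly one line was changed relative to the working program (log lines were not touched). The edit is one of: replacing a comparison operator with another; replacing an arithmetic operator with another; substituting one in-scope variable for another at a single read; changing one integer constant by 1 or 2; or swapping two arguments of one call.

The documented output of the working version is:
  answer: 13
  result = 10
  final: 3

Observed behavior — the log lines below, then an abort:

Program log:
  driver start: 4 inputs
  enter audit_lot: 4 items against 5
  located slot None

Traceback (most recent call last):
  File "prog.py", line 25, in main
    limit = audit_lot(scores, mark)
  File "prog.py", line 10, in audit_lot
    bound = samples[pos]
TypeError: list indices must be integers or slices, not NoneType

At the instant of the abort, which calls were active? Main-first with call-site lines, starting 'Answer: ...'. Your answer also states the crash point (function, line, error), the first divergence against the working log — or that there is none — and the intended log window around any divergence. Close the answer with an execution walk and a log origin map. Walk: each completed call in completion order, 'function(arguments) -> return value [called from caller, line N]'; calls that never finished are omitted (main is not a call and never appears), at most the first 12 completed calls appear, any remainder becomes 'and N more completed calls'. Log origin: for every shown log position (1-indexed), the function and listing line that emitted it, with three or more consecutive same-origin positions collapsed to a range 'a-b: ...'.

Answer: main -> audit_lot (called at line 25).
The tell: The earliest visible damage is log position 3 — 'located slot None' rather than the intended 'located slot 1'.
Crash: audit_lot, line 10, TypeError.
First divergence: at position 3 the run shows 'located slot None' where the working version logs 'located slot 1'.
Intended log window:
  1: driver start: 4 inputs
  2: enter audit_lot: 4 items against 5
  3: located slot 1
  4: checkpoint: 10
Execution walk:
  tally_events([4, 5, 8, 6], 5) -> None  [called from audit_lot, line 8]
Log line origins:
  1: logged in main at line 24
  2: logged in audit_lot at line 7
  3: logged in audit_lot at line 9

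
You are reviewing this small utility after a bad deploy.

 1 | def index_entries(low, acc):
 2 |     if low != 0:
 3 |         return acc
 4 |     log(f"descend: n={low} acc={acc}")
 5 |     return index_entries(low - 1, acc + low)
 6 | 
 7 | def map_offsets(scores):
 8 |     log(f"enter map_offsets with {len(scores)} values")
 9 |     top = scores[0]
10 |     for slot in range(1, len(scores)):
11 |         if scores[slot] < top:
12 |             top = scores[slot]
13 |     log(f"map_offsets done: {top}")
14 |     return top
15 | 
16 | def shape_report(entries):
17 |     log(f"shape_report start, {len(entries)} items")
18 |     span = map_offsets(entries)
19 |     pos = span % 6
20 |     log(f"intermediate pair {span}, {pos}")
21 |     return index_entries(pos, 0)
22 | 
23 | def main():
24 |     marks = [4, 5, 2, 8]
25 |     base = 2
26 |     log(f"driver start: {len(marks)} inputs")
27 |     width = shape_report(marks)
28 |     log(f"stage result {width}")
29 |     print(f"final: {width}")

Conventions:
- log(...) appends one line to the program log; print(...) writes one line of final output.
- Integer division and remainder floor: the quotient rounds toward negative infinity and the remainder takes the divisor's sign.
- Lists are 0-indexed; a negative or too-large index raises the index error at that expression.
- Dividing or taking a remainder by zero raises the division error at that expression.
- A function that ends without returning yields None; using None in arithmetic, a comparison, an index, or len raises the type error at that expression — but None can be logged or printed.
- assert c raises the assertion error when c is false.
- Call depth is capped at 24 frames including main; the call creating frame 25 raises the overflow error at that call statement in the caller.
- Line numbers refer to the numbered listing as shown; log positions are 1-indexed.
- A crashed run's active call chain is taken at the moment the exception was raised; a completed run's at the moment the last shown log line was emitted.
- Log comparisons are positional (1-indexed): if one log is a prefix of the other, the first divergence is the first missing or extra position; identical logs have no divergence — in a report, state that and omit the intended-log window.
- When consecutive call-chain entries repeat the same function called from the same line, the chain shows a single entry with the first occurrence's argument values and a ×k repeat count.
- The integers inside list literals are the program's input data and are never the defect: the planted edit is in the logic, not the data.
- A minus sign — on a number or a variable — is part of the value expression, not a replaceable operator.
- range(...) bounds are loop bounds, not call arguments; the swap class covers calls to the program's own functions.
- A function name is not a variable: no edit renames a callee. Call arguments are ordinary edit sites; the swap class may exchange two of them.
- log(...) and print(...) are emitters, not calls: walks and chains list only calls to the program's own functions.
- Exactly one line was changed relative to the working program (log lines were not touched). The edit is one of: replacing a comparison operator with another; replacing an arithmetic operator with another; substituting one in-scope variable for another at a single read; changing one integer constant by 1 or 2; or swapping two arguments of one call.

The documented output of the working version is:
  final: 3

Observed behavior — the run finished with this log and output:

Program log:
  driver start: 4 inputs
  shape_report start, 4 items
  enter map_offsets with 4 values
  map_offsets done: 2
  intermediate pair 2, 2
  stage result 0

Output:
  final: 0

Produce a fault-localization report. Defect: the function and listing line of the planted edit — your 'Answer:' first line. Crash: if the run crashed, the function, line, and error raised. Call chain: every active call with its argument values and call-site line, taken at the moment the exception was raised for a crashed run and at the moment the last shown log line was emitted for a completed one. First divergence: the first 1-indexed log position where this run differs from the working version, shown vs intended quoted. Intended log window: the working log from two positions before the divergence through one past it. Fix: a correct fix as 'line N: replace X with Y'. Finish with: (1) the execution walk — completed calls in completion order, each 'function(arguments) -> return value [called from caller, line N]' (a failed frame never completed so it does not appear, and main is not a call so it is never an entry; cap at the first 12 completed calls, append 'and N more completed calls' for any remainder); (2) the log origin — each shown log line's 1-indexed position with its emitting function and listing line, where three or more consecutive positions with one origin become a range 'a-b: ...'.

Answer: the defect is in index_entries at line 2.
Core observation: Everything matches until log position 6, which reads 'stage result 0' in place of 'descend: n=2 acc=0'.
Call chain: main.
First divergence: position 6 — shown 'stage result 0', intended 'descend: n=2 acc=0'.
Intended log window:
  4: map_offsets done: 2
  5: intermediate pair 2, 2
  6: descend: n=2 acc=0
  7: descend: n=1 acc=2
Execution walk:
  map_offsets([4, 5, 2, 8]) -> 2  [called from shape_report, line 18]
  index_entries(2, 0) -> 0  [called from shape_report, line 21]
  shape_report([4, 5, 2, 8]) -> 0  [called from main, line 27]
Log line origins:
  1: logged in main at line 26
  2: logged in shape_report at line 17
  3: logged in map_offsets at line 8
  4: logged in map_offsets at line 13
  5: logged in shape_report at line 20
  6: logged in main at line 28
A correct fix: line 2: replace `!=` with `<=`.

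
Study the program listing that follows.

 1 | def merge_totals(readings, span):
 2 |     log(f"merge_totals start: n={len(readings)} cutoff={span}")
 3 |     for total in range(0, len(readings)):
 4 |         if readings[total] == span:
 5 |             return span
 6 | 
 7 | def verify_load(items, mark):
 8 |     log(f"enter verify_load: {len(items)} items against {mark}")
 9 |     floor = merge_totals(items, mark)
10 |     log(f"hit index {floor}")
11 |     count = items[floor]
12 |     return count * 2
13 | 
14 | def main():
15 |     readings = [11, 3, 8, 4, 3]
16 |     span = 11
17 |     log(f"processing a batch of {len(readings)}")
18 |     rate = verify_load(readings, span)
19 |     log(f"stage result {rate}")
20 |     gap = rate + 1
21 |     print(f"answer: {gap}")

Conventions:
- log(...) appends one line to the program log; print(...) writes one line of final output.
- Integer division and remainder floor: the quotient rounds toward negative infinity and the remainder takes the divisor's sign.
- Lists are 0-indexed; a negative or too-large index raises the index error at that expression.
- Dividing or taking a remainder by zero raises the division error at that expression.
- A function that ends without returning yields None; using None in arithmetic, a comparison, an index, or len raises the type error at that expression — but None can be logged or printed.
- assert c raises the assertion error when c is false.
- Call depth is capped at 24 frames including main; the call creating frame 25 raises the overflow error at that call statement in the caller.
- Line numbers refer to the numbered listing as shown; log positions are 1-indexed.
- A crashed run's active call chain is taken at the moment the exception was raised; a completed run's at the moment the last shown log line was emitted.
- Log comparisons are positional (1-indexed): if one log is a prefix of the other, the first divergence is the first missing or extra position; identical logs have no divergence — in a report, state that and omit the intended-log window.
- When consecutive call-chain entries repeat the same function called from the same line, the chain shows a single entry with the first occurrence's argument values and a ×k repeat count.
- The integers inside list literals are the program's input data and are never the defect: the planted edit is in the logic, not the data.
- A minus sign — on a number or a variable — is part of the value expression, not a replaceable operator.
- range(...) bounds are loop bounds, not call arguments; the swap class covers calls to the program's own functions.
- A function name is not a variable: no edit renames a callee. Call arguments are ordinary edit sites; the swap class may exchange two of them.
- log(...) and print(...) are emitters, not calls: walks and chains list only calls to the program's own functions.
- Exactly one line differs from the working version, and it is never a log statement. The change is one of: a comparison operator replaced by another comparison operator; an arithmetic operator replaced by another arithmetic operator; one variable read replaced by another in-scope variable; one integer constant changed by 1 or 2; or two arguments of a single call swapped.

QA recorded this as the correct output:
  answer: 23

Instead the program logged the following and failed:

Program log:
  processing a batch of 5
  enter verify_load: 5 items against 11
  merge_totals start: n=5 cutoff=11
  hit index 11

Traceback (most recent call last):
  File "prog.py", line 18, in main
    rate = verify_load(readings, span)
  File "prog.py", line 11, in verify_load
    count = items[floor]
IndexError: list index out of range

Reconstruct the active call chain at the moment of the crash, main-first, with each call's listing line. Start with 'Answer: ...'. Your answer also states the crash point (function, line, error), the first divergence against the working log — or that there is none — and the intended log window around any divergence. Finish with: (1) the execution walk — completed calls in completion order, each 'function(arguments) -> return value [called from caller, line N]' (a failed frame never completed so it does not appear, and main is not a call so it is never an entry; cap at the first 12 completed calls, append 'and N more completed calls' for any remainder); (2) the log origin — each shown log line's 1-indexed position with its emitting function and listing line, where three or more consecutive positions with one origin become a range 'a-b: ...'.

Answer: main -> verify_load (called at line 18).
Key observation: Log line 4 is where behavior first shows: 'hit index 11' appears instead of 'hit index 0'.
Crash: verify_load, line 11, IndexError.
First divergence: at position 4 the run shows 'hit index 11' where the working version logs 'hit index 0'.
Intended log window:
  2: enter verify_load: 5 items against 11
  3: merge_totals start: n=5 cutoff=11
  4: hit index 0
  5: stage result 22
Execution walk:
  merge_totals([11, 3, 8, 4, 3], 11) -> 11  [called from verify_load, line 9]
Origin of each log line:
  1 — main, line 17
  2 — verify_load, line 8
  3 — merge_totals, line 2
  4 — verify_load, line 10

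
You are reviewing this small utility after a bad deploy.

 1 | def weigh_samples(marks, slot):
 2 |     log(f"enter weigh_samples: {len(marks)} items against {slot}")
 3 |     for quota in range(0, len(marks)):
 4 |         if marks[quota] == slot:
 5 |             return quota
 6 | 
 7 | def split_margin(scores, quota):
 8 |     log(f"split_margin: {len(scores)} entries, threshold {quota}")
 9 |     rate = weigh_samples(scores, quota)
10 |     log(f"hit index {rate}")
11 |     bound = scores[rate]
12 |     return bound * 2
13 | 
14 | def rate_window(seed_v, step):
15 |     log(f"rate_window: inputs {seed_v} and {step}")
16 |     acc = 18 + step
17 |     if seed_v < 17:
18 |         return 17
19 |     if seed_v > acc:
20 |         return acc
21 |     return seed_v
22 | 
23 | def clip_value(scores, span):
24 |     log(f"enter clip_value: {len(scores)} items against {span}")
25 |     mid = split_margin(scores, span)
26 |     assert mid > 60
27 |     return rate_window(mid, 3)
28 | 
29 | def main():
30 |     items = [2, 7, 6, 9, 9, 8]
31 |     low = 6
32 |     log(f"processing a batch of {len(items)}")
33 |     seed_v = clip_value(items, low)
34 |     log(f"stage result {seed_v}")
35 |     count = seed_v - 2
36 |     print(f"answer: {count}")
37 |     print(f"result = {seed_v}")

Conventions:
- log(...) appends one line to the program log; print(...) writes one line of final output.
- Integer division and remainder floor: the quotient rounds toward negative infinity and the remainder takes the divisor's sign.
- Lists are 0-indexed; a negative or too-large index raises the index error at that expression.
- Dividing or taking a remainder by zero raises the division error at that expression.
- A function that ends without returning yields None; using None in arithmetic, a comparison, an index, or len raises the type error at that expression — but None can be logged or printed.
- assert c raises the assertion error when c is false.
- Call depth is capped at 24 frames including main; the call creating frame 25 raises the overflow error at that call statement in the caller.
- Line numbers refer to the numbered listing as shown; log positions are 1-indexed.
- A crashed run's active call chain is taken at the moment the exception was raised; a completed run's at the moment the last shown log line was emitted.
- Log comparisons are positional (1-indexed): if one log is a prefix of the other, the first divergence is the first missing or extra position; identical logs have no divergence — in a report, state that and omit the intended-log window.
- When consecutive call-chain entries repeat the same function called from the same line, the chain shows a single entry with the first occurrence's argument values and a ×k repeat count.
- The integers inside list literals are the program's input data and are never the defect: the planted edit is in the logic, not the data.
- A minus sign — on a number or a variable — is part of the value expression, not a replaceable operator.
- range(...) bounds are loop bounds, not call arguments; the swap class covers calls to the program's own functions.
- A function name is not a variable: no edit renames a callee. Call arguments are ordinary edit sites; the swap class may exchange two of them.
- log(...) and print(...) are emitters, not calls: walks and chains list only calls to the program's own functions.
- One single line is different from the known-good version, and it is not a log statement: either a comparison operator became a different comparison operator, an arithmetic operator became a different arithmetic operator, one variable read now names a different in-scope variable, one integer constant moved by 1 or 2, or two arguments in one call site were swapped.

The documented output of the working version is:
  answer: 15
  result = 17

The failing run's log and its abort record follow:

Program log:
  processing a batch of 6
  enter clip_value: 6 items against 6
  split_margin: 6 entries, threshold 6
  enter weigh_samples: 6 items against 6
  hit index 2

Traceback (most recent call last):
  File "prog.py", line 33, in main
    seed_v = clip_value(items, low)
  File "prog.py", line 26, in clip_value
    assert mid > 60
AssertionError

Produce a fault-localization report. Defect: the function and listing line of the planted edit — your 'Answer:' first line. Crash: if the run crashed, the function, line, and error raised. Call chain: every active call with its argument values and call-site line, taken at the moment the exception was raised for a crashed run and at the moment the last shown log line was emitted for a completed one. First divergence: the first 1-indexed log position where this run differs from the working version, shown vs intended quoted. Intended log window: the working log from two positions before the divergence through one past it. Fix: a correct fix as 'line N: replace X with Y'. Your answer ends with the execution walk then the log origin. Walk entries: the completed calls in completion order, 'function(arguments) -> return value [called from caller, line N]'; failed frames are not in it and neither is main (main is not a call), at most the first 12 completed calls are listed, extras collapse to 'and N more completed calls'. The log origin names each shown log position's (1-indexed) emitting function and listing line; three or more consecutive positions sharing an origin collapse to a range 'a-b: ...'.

Answer: the defect is in clip_value at line 26.
Core observation: The log ends early — 5 lines, where the working version next logs 'rate_window: inputs 12 and 3'.
Crash: clip_value, line 26, AssertionError.
Call chain: main -> clip_value([2, 7, 6, 9, 9, 8], 6) (called at line 33).
First divergence: position 6 (shown log ended at 5 lines; the working version continues: 'rate_window: inputs 12 and 3').
Intended log window:
  4: enter weigh_samples: 6 items against 6
  5: hit index 2
  6: rate_window: inputs 12 and 3
  7: stage result 17
Execution walk:
  weigh_samples([2, 7, 6, 9, 9, 8], 6) -> 2  [called from split_margin, line 9]
  split_margin([2, 7, 6, 9, 9, 8], 6) -> 12  [called from clip_value, line 25]
Log line origins:
  1: emitted by main (line 32)
  2: emitted by clip_value (line 24)
  3: emitted by split_margin (line 8)
  4: emitted by weigh_samples (line 2)
  5: emitted by split_margin (line 10)
A correct fix: line 26: replace `>` with `<=`.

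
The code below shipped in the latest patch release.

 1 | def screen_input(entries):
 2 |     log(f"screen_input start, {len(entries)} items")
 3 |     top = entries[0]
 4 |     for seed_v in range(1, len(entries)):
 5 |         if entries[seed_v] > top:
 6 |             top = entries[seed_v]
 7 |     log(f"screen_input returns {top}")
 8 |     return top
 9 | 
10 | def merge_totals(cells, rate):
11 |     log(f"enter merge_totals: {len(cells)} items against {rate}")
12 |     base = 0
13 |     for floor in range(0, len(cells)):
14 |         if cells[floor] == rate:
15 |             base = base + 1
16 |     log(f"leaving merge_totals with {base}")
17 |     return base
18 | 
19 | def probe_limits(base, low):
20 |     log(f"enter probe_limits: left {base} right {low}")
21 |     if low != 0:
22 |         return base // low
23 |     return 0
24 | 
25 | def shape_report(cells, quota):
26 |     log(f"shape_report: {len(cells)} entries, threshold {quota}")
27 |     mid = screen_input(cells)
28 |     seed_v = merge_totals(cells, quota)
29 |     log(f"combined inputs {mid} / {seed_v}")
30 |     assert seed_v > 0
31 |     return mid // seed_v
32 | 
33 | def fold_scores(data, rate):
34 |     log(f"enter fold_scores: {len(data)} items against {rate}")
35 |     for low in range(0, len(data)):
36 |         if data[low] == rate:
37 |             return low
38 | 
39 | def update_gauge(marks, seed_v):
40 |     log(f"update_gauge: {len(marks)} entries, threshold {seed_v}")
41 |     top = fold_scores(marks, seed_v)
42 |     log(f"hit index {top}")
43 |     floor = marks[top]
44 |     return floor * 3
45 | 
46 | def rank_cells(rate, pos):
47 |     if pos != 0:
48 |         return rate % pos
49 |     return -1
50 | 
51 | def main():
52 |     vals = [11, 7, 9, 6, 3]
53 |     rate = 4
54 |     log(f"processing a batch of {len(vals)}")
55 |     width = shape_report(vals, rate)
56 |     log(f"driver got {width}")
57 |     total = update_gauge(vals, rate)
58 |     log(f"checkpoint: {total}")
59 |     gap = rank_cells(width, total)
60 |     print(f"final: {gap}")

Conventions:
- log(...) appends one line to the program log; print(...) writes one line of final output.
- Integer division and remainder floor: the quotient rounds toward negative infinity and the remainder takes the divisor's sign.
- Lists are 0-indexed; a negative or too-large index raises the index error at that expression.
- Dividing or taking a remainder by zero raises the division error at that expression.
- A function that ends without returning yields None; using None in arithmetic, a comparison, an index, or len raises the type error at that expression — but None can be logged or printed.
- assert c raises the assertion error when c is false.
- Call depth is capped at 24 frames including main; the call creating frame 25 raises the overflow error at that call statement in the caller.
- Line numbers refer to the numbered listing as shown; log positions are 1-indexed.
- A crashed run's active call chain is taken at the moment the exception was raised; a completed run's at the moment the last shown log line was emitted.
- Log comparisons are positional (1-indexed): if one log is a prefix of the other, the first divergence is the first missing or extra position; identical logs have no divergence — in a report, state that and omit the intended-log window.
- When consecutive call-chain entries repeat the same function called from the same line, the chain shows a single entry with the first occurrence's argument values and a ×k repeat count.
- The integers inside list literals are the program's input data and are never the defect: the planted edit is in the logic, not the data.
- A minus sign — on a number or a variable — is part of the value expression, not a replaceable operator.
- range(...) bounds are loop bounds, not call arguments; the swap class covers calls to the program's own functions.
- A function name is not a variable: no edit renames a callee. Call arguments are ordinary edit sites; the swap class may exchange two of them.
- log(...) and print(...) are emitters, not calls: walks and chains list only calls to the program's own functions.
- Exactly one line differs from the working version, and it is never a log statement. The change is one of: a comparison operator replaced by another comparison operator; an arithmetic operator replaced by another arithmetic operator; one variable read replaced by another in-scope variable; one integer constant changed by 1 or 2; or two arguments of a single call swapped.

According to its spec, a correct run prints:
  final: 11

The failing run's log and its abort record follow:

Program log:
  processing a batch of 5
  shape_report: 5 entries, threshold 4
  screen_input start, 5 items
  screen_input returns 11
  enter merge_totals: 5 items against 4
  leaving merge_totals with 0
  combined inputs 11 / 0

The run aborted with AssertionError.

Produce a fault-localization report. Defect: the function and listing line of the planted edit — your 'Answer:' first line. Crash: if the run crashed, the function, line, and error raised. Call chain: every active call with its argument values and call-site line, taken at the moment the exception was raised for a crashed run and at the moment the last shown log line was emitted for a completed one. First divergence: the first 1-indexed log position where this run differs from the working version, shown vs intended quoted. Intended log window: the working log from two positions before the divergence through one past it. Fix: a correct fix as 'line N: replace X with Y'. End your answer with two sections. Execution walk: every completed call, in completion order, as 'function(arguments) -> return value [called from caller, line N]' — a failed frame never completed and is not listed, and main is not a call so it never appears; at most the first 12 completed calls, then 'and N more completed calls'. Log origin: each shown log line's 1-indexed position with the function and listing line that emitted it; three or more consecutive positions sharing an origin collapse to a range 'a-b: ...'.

Answer: the defect is in main at line 53.
Key fact: The log first diverges at position 2: the faulty run prints 'shape_report: 5 entries, threshold 4' where the working version prints 'shape_report: 5 entries, threshold 6'.
Crash: shape_report, line 30, AssertionError.
Call chain: main -> shape_report([11, 7, 9, 6, 3], 4) (called at line 55).
First divergence: at position 2 the run shows 'shape_report: 5 entries, threshold 4' where the working version logs 'shape_report: 5 entries, threshold 6'.
Intended log window:
  1: processing a batch of 5
  2: shape_report: 5 entries, threshold 6
  3: screen_input start, 5 items
Execution walk:
  screen_input([11, 7, 9, 6, 3]) -> 11  [called from shape_report, line 27]
  merge_totals([11, 7, 9, 6, 3], 4) -> 0  [called from shape_report, line 28]
Log origin:
  1: emitted by main (line 54)
  2: emitted by shape_report (line 26)
  3: emitted by screen_input (line 2)
  4: emitted by screen_input (line 7)
  5: emitted by merge_totals (line 11)
  6: emitted by merge_totals (line 16)
  7: emitted by shape_report (line 29)
A correct fix: line 53: replace `4` with `6`.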